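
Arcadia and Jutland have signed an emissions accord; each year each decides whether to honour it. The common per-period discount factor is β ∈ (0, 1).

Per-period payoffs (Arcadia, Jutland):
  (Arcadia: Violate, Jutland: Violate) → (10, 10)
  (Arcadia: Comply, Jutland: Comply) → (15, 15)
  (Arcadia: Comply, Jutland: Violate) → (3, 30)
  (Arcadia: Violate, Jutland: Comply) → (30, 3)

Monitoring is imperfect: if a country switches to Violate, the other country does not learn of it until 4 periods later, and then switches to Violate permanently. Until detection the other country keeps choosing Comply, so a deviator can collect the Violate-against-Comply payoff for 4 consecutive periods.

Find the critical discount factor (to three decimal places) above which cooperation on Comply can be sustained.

0.931

Deviating for the 4 undetected periods gains 30−15 = 15 per period over cooperation, then loses 15−10 = 5 per period forever once punishment starts.
Gain: 15(1 + β + … + β^3); loss: 5·β^4/(1−β).
No profitable deviation ⇔ 15(1−β^4) ≤ 5·β^4, i.e. β^4 ≥ 15/(15+5) = 3/4.
Hence β ≥ (3/4)^(1/4) ≈ 0.931.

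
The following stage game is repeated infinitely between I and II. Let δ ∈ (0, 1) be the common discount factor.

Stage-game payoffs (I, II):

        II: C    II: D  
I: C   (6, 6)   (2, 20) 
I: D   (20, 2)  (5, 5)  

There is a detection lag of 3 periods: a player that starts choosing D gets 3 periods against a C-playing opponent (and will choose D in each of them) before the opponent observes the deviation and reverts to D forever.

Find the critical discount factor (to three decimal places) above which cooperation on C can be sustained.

0.977

The best deviation is to choose D for all 3 undetected periods, earning 20 each, then 5 forever once detected.
Deviation value: 20(1−δ^3)/(1−δ) + 5δ^3/(1−δ); cooperation value: 6/(1−δ).
IC: 6 ≥ 20(1−δ^3) + 5δ^3 = 20 − 15δ^3.
So δ^3 ≥ 14/15, giving δ ≥ (14/15)^(1/3) ≈ 0.977.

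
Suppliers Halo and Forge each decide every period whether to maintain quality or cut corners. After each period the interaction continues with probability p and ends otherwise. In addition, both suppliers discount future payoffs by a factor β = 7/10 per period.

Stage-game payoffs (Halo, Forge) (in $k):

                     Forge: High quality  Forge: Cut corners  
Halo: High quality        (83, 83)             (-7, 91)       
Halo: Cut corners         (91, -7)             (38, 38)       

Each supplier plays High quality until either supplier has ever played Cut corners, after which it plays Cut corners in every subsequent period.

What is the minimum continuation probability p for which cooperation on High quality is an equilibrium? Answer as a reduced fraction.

Expected continuation weight on next period's payoff is β·p = 7/10·p, which plays the role of the discount factor.
Cooperation requires 7/10·p ≥ (91−83)/(91−38) = 8/53, hence p ≥ 80/371.

80/371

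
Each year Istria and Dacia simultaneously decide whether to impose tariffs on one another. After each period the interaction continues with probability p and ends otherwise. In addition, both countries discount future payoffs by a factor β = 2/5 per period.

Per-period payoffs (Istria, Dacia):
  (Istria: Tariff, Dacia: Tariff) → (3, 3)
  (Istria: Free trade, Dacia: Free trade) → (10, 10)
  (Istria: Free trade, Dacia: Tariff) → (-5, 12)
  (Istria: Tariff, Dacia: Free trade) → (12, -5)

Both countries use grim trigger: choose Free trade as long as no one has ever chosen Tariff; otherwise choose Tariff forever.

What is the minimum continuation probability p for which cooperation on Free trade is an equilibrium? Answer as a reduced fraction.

5/9

Expected continuation weight on next period's payoff is β·p = 2/5·p, which plays the role of the discount factor.
Cooperation requires 2/5·p ≥ (12−10)/(12−3) = 2/9, hence p ≥ 5/9.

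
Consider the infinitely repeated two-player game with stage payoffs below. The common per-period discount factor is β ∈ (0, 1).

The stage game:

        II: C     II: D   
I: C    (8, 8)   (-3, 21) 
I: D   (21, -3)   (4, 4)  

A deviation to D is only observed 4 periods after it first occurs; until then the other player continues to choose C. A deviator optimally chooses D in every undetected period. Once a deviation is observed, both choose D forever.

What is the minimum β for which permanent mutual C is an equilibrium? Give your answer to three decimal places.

0.935

A deviator earns 21 for 4 periods, then 4 forever; cooperating earns 8 forever. Multiplying the IC by (1−β):
8 ≥ 21(1−β^4) + 4β^4, so 17·β^4 ≥ 13 and β^4 ≥ 13/17.
β ≥ (13/17)^(1/4) ≈ 0.935.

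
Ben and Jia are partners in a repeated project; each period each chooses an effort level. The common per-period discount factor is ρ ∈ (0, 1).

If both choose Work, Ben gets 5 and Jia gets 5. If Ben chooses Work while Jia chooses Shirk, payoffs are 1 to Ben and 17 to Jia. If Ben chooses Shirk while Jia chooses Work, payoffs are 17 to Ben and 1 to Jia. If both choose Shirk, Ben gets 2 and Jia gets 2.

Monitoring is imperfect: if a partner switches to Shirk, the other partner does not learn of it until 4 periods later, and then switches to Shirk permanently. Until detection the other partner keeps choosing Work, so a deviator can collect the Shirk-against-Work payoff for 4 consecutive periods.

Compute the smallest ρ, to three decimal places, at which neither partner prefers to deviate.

The best deviation is to choose Shirk for all 4 undetected periods, earning 17 each, then 2 forever once detected.
Deviation value: 17(1−ρ^4)/(1−ρ) + 2ρ^4/(1−ρ); cooperation value: 5/(1−ρ).
IC: 5 ≥ 17(1−ρ^4) + 2ρ^4 = 17 − 15ρ^4.
So ρ^4 ≥ 12/15 = 4/5, giving ρ ≥ (4/5)^(1/4) ≈ 0.946.

0.946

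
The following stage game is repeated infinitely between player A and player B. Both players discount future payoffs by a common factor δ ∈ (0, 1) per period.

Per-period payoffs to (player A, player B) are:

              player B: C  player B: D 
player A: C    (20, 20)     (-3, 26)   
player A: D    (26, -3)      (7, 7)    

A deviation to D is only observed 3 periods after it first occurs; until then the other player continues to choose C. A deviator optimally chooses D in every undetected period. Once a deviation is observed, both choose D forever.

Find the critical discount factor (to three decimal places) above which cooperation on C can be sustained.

Deviating for the 3 undetected periods gains 26−20 = 6 per period over cooperation, then loses 20−7 = 13 per period forever once punishment starts.
Gain: 6(1 + δ + … + δ^2); loss: 13·δ^3/(1−δ).
No profitable deviation ⇔ 6(1−δ^3) ≤ 13·δ^3, i.e. δ^3 ≥ 6/(6+13) = 6/19.
Hence δ ≥ (6/19)^(1/3) ≈ 0.681.

0.681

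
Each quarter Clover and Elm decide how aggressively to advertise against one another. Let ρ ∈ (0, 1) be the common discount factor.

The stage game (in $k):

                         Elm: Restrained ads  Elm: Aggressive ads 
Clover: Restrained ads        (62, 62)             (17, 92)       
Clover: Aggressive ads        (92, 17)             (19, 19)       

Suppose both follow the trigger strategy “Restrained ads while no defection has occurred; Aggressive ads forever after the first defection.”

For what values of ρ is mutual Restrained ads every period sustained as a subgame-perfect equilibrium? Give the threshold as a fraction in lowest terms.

30/73

62/(1−ρ) ≥ 92 + 19ρ/(1−ρ)
62 ≥ 92 − 73ρ
ρ ≥ 30/73.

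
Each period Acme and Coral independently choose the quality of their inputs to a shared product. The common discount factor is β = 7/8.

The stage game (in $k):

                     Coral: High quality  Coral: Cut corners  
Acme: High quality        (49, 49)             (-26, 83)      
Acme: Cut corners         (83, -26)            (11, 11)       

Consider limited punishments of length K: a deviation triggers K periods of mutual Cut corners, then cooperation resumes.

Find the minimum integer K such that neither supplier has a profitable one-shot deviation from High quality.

2

Need Σ_{k=1}^{K} β^k ≥ (83−49)/(49−11) = 0.8947 at β = 7/8.
At K = 1 the sum is 0.8750 < 0.8947; at K = 2 it is 1.6406 ≥ 0.8947.
So the minimum punishment length is K = 2.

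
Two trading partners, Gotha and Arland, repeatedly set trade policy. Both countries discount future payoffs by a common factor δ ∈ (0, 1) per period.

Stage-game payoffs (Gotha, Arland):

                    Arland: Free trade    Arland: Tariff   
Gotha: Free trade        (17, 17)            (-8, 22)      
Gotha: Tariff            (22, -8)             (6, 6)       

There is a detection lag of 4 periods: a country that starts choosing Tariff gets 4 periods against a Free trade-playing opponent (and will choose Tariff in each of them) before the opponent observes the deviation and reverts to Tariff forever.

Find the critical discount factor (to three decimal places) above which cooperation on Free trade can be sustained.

Deviating for the 4 undetected periods gains 22−17 = 5 per period over cooperation, then loses 17−6 = 11 per period forever once punishment starts.
Gain: 5(1 + δ + … + δ^3); loss: 11·δ^4/(1−δ).
No profitable deviation ⇔ 5(1−δ^4) ≤ 11·δ^4, i.e. δ^4 ≥ 5/(5+11) = 5/16.
Hence δ ≥ (5/16)^(1/4) ≈ 0.748.

0.748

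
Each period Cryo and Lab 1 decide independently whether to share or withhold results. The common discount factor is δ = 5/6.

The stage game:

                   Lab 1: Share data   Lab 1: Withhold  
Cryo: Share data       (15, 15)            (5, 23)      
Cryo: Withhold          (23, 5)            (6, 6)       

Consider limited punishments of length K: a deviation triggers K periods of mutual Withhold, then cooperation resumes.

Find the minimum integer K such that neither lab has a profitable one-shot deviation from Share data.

2

No profitable deviation requires (15−6)(δ+…+δ^K) ≥ 23−15, i.e. δ+…+δ^K ≥ 8/9 ≈ 0.8889.
With δ = 5/6, the partial sums are K=1: 0.8333, K=2: 1.5278.
K = 2 is the first length at which the sum reaches 0.8889.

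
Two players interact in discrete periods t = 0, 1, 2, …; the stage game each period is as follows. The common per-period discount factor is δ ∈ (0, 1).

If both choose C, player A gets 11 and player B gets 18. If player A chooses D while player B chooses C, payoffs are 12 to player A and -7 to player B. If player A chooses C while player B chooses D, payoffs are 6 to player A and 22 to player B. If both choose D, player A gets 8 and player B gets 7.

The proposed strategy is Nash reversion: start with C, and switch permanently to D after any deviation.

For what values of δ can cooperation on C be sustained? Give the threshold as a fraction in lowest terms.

4/15

For player A: deviation gain 12−11 = 1, per-period punishment loss 11−8 = 3. IC gives δ ≥ 1/4.
For player B: gain 4, loss 11 per period, so δ ≥ 4/15.
The tighter constraint is player B's, so cooperation needs δ ≥ 4/15.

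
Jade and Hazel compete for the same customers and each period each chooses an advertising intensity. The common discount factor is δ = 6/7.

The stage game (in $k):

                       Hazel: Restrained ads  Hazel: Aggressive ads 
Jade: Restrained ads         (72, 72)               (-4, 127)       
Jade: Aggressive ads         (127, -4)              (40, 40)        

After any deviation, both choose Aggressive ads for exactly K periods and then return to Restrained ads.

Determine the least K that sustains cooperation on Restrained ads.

3

No profitable deviation requires (72−40)(δ+…+δ^K) ≥ 127−72, i.e. δ+…+δ^K ≥ 55/32 ≈ 1.7188.
With δ = 6/7, the partial sums are K=1: 0.8571, K=2: 1.5918, K=3: 2.2216.
K = 3 is the first length at which the sum reaches 1.7188.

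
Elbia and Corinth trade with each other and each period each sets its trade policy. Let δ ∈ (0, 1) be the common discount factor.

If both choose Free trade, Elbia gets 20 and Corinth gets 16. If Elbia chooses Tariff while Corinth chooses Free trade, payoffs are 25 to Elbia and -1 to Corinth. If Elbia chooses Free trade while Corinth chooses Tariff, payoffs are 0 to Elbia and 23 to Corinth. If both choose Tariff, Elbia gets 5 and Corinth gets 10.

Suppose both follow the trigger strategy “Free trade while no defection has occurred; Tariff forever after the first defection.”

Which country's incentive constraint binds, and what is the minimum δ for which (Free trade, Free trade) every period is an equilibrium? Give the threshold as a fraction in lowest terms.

Elbia: cooperation gives 20 each period; deviation gives 25 once then 5 forever.
  20/(1−δ) ≥ 25 + 5δ/(1−δ) ⇒ δ ≥ 5/20 = 1/4.
Corinth: cooperation gives 16 each period; deviation gives 23 once then 10 forever.
  δ ≥ 7/13.
Both must hold, so the binding constraint is Corinth's: δ ≥ 7/13.

Corinth; δ ≥ 7/13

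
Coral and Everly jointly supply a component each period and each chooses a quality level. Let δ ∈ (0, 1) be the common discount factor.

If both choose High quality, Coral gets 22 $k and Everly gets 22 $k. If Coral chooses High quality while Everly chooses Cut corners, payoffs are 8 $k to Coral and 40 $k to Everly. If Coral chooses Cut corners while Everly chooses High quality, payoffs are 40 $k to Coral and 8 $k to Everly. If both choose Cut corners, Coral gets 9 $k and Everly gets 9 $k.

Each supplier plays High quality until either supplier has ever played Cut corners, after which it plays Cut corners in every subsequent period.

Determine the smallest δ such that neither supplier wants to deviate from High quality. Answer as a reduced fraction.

18/31

Under grim trigger the critical discount factor is (T−C)/(T−P) with T = 40, C = 22, P = 9.
δ* = (40−22)/(40−9) = 18/31.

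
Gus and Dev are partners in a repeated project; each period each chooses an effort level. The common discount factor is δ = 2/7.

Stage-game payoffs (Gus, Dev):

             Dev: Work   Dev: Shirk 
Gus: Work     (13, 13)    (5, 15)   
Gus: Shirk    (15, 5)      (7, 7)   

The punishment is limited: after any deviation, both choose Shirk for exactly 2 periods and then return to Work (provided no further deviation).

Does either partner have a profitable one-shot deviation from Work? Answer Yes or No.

Comparing payoff streams over the 3 periods until play realigns: cooperate → 13(1+δ+…+δ^2); deviate → 15 + 7(δ+…+δ^2).
Cooperation is sustained iff (13−7)(δ+…+δ^2) ≥ 15−13.
δ+…+δ^2 = 2/7·(1−(2/7)^2)/(1−2/7) = 0.3673, and (15−13)/(13−7) = 0.3333.
0.3673 ≥ 0.3333, so cooperation is sustainable.

No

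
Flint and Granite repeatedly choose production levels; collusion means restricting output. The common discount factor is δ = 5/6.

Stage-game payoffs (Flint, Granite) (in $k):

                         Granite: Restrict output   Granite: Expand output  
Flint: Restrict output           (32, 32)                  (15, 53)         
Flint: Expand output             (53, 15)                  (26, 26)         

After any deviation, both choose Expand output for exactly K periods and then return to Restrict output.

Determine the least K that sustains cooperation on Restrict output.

7

IC: δ(1−δ^K)/(1−δ) ≥ (53−32)/(32−26) = 7/2.
With δ = 5/6: need 1 − δ^K ≥ 7/2·(1−5/6)/(5/6), i.e. δ^K ≤ 0.3000.
Since (5/6)^6 = 0.3349 and (5/6)^7 = 0.2791, the smallest such K is 7.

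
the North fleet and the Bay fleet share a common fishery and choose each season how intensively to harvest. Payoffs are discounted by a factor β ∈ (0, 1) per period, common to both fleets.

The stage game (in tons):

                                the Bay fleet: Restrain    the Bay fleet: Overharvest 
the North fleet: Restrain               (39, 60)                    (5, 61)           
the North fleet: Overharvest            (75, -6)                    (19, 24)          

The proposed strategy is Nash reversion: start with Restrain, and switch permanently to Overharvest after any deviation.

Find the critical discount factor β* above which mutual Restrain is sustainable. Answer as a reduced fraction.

For the North fleet: deviation gain 75−39 = 36, per-period punishment loss 39−19 = 20. IC gives β ≥ 36/56 = 9/14.
For the Bay fleet: gain 1, loss 36 per period, so β ≥ 1/37.
The tighter constraint is the North fleet's, so cooperation needs β ≥ 9/14.

9/14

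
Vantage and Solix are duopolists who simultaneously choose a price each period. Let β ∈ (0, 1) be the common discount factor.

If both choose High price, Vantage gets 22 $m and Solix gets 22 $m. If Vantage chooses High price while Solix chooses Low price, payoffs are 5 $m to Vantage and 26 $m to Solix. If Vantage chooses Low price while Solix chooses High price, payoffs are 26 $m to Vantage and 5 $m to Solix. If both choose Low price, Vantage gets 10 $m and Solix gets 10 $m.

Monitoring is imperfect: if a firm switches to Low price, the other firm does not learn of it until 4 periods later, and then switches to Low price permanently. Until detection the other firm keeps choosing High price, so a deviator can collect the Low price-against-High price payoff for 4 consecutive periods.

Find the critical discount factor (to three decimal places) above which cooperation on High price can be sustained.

The best deviation is to choose Low price for all 4 undetected periods, earning 26 each, then 10 forever once detected.
Deviation value: 26(1−β^4)/(1−β) + 10β^4/(1−β); cooperation value: 22/(1−β).
IC: 22 ≥ 26(1−β^4) + 10β^4 = 26 − 16β^4.
So β^4 ≥ 4/16 = 1/4, giving β ≥ (1/4)^(1/4) ≈ 0.707.

0.707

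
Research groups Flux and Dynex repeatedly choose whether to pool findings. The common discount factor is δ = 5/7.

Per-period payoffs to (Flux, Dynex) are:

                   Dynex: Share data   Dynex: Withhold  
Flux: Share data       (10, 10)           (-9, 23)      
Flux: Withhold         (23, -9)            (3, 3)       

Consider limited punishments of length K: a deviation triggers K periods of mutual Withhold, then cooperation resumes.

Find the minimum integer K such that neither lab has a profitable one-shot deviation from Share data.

5

No profitable deviation requires (10−3)(δ+…+δ^K) ≥ 23−10, i.e. δ+…+δ^K ≥ 13/7 ≈ 1.8571.
With δ = 5/7, the partial sums are K=1: 0.7143, K=2: 1.2245, K=3: 1.5889, K=4: 1.8492, K=5: 2.0352.
K = 5 is the first length at which the sum reaches 1.8571.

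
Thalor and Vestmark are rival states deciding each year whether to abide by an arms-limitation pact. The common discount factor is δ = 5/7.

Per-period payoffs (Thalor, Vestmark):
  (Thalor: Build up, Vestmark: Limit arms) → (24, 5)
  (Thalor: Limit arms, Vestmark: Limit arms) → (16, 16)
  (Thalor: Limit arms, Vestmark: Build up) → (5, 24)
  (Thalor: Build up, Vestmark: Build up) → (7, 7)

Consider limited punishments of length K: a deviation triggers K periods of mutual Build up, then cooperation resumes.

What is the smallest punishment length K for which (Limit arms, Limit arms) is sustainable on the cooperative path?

2

Need Σ_{k=1}^{K} δ^k ≥ (24−16)/(16−7) = 0.8889 at δ = 5/7.
At K = 1 the sum is 0.7143 < 0.8889; at K = 2 it is 1.2245 ≥ 0.8889.
So the minimum punishment length is K = 2.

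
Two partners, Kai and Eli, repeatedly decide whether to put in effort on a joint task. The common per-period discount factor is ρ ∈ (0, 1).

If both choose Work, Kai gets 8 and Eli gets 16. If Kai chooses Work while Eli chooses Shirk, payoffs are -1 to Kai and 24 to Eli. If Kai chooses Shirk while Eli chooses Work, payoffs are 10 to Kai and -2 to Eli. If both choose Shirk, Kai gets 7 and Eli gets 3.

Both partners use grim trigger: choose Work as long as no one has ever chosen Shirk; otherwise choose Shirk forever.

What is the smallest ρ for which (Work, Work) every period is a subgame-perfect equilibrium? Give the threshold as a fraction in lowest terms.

2/3

For Kai: deviation gain 10−8 = 2, per-period punishment loss 8−7 = 1. IC gives ρ ≥ 2/3.
For Eli: gain 8, loss 13 per period, so ρ ≥ 8/21.
The tighter constraint is Kai's, so cooperation needs ρ ≥ 2/3.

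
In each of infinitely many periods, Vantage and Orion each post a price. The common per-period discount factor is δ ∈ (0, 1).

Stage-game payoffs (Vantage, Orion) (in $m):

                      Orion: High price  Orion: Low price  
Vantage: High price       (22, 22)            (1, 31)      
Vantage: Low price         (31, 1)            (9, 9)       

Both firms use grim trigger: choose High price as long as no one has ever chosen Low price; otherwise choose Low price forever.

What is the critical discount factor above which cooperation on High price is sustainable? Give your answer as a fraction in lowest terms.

Under grim trigger the critical discount factor is (T−C)/(T−P) with T = 31, C = 22, P = 9.
δ* = (31−22)/(31−9) = 9/22.

9/22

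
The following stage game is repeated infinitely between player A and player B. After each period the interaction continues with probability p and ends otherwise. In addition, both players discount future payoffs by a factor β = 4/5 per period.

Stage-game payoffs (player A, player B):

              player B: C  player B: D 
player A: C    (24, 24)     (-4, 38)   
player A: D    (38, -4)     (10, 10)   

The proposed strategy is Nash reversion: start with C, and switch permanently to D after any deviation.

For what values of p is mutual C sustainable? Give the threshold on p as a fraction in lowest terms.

With continuation probability p and discount β, the effective per-period discount factor is βp.
Grim-trigger IC: βp ≥ (38−24)/(38−10) = 1/2.
So p ≥ (1/2)/(4/5) = 5/8.

5/8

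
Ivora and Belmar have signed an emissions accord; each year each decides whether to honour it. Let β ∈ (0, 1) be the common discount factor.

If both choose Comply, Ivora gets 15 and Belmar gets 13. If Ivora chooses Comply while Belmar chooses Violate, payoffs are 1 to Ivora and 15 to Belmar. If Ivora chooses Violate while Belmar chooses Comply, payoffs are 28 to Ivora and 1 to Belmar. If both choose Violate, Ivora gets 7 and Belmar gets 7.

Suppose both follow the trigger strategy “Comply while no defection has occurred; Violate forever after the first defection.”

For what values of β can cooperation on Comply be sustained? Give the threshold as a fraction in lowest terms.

13/21

Ivora's threshold: (28−15)/(28−7) = 13/21.
Belmar's threshold: (15−13)/(15−7) = 1/4.
13/21 > 1/4, so Ivora binds and β* = 13/21.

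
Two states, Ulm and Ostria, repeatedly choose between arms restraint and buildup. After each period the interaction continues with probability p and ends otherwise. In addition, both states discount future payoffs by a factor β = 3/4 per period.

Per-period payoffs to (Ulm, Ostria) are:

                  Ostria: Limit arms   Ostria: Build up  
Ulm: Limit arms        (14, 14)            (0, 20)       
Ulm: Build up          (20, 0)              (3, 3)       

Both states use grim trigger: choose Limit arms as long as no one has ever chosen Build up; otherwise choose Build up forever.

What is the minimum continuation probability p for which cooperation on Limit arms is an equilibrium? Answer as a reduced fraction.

With continuation probability p and discount β, the effective per-period discount factor is βp.
Grim-trigger IC: βp ≥ (20−14)/(20−3) = 6/17.
So p ≥ (6/17)/(3/4) = 8/17.

8/17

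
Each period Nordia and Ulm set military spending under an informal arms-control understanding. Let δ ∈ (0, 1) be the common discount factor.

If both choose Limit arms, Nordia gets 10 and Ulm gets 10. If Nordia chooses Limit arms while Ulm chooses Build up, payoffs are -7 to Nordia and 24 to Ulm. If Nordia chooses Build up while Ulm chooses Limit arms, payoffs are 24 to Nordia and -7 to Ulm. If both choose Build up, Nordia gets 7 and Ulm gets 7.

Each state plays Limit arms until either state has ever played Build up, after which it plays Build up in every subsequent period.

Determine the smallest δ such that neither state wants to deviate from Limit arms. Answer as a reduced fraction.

One-period gain from deviating is 24 − 10 = 14. The loss is 10 − 7 = 3 in every subsequent period, with present value 3·δ/(1−δ).
Deviation is unprofitable when 3·δ/(1−δ) ≥ 14, i.e. δ/(1−δ) ≥ 14/3.
Equivalently δ ≥ 14/(14+3) = 14/17.

14/17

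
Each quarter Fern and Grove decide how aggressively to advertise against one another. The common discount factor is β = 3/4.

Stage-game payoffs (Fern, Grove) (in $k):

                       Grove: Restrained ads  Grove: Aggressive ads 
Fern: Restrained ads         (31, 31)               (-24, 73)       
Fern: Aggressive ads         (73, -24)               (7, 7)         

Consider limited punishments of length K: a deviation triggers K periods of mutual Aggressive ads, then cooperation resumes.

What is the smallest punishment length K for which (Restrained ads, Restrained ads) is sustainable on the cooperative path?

4

No profitable deviation requires (31−7)(β+…+β^K) ≥ 73−31, i.e. β+…+β^K ≥ 7/4 ≈ 1.7500.
With β = 3/4, the partial sums are K=1: 0.7500, K=2: 1.3125, K=3: 1.7344, K=4: 2.0508.
K = 4 is the first length at which the sum reaches 1.7500.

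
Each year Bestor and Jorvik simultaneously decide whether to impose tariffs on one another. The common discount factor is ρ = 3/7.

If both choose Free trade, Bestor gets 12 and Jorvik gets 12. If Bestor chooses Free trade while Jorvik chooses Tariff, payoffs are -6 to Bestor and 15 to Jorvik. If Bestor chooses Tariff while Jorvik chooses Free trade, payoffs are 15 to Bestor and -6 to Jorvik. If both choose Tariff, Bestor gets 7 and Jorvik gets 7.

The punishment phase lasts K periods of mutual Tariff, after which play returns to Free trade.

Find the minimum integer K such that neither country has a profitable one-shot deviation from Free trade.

2

Need Σ_{k=1}^{K} ρ^k ≥ (15−12)/(12−7) = 0.6000 at ρ = 3/7.
At K = 1 the sum is 0.4286 < 0.6000; at K = 2 it is 0.6122 ≥ 0.6000.
So the minimum punishment length is K = 2.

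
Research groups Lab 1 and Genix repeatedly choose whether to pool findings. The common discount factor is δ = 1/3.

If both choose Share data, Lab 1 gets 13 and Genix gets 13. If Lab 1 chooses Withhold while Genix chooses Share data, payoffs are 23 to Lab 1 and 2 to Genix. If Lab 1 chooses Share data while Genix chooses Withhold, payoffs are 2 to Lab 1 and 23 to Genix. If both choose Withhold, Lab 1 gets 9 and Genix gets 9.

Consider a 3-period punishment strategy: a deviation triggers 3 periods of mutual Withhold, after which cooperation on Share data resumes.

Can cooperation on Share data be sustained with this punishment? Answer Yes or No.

No

Comparing payoff streams over the 4 periods until play realigns: cooperate → 13(1+δ+…+δ^3); deviate → 23 + 9(δ+…+δ^3).
Cooperation is sustained iff (13−9)(δ+…+δ^3) ≥ 23−13.
δ+…+δ^3 = 1/3·(1−(1/3)^3)/(1−1/3) = 0.4815, and (23−13)/(13−9) = 2.5000.
0.4815 < 2.5000, so cooperation is not sustainable.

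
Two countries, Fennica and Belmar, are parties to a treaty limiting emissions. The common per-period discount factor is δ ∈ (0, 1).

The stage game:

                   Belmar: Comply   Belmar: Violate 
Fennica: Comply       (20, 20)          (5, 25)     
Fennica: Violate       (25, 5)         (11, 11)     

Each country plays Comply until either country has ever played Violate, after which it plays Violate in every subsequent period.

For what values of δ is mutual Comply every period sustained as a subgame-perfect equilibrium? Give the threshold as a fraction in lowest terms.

5/14

20/(1−δ) ≥ 25 + 11δ/(1−δ)
20 ≥ 25 − 14δ
δ ≥ 5/14.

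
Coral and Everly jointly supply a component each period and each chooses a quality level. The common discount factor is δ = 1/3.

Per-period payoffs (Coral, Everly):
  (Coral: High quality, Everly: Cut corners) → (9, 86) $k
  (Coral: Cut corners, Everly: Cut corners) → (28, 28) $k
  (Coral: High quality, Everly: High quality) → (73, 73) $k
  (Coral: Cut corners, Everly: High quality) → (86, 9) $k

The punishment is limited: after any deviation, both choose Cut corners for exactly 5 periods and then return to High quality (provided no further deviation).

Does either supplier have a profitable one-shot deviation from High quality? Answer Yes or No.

No

Comparing payoff streams over the 6 periods until play realigns: cooperate → 73(1+δ+…+δ^5); deviate → 86 + 28(δ+…+δ^5).
Cooperation is sustained iff (73−28)(δ+…+δ^5) ≥ 86−73.
δ+…+δ^5 = 1/3·(1−(1/3)^5)/(1−1/3) = 0.4979, and (86−73)/(73−28) = 0.2889.
0.4979 ≥ 0.2889, so cooperation is sustainable.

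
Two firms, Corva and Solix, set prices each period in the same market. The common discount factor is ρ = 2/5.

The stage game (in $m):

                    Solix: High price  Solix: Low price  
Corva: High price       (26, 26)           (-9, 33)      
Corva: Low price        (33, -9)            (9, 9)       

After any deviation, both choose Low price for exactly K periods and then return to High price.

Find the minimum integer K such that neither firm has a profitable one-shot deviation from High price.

IC: ρ(1−ρ^K)/(1−ρ) ≥ (33−26)/(26−9) = 7/17.
With ρ = 2/5: need 1 − ρ^K ≥ 7/17·(1−2/5)/(2/5), i.e. ρ^K ≤ 0.3824.
Since (2/5)^1 = 0.4000 and (2/5)^2 = 0.1600, the smallest such K is 2.

2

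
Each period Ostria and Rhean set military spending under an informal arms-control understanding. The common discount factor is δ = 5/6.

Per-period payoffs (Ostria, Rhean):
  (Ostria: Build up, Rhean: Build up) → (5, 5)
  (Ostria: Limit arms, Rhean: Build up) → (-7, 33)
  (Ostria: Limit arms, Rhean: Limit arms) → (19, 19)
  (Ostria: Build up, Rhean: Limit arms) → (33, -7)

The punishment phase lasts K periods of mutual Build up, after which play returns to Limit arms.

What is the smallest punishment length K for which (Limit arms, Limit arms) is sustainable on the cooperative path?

No profitable deviation requires (19−5)(δ+…+δ^K) ≥ 33−19, i.e. δ+…+δ^K ≥ 1 ≈ 1.0000.
With δ = 5/6, the partial sums are K=1: 0.8333, K=2: 1.5278.
K = 2 is the first length at which the sum reaches 1.0000.

2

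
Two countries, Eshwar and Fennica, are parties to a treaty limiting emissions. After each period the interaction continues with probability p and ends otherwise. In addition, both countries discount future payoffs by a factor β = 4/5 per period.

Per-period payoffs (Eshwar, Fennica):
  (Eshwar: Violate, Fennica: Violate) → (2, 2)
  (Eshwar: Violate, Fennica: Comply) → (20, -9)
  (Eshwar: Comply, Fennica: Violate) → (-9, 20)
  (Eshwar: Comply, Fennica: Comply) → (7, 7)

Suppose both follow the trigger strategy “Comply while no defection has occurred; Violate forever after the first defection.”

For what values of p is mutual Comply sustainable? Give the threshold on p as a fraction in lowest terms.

65/72

Expected continuation weight on next period's payoff is β·p = 4/5·p, which plays the role of the discount factor.
Cooperation requires 4/5·p ≥ (20−7)/(20−2) = 13/18, hence p ≥ 65/72.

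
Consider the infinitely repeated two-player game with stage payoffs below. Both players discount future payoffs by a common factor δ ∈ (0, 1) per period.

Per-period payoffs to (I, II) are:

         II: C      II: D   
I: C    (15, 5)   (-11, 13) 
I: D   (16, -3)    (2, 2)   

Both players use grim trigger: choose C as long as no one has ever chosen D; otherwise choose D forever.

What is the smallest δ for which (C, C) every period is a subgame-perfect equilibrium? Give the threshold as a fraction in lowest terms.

8/11

I: cooperation gives 15 each period; deviation gives 16 once then 2 forever.
  15/(1−δ) ≥ 16 + 2δ/(1−δ) ⇒ δ ≥ 1/14.
II: cooperation gives 5 each period; deviation gives 13 once then 2 forever.
  δ ≥ 8/11.
Both must hold, so the binding constraint is II's: δ ≥ 8/11.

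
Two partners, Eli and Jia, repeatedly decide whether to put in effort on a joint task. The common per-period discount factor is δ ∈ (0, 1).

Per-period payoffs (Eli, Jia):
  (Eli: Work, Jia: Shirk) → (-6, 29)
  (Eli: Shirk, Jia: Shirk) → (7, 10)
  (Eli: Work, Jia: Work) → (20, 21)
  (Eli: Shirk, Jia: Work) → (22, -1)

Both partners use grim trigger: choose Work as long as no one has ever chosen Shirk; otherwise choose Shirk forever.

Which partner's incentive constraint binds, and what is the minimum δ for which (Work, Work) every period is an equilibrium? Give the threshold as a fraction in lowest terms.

Jia; δ ≥ 8/19

For Eli: deviation gain 22−20 = 2, per-period punishment loss 20−7 = 13. IC gives δ ≥ 2/15.
For Jia: gain 8, loss 11 per period, so δ ≥ 8/19.
The tighter constraint is Jia's, so cooperation needs δ ≥ 8/19.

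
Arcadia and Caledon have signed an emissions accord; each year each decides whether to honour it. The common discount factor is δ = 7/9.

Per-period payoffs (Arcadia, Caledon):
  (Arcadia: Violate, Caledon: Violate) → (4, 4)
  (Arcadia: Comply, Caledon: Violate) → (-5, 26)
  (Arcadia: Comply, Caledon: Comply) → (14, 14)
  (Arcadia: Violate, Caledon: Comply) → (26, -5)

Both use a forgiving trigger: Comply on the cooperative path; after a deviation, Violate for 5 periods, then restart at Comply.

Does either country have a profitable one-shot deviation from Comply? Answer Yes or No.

IC: δ+…+δ^5 ≥ (26−14)/(14−4) = 6/5.
At δ = 7/9: partial sum = 2.5038 ≥ 1.2000. Cooperation sustainable.

No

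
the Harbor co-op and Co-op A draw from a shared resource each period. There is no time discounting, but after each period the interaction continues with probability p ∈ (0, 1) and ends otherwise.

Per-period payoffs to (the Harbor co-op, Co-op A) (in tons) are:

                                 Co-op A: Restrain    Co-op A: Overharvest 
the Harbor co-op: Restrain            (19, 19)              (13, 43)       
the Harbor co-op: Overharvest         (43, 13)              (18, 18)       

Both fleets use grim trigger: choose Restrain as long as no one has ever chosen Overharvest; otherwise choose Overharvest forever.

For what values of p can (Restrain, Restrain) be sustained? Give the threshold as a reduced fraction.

24/25

With no time discounting, the continuation probability p plays the role of the discount factor.
Grim-trigger IC: 19/(1−p) ≥ 43 + 18p/(1−p) ⇒ p ≥ (43−19)/(43−18) = 24/25.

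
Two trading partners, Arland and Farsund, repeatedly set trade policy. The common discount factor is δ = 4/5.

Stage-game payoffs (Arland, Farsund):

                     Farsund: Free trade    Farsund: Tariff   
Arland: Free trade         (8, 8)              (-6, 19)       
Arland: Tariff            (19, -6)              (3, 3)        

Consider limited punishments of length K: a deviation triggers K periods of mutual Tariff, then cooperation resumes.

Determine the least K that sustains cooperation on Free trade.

4

Need Σ_{k=1}^{K} δ^k ≥ (19−8)/(8−3) = 2.2000 at δ = 4/5.
At K = 3 the sum is 1.9520 < 2.2000; at K = 4 it is 2.3616 ≥ 2.2000.
So the minimum punishment length is K = 4.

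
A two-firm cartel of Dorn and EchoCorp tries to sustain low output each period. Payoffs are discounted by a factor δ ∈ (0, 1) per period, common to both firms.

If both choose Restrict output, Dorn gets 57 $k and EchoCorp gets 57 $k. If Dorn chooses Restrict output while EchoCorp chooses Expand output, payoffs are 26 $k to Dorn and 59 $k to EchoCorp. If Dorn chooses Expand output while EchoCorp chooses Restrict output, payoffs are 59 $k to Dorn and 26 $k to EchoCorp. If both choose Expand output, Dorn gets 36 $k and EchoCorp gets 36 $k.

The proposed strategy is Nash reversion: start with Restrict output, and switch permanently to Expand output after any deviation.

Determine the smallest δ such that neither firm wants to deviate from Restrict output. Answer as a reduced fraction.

2/23

One-period gain from deviating is 59 − 57 = 2. The loss is 57 − 36 = 21 in every subsequent period, with present value 21·δ/(1−δ).
Deviation is unprofitable when 21·δ/(1−δ) ≥ 2, i.e. δ/(1−δ) ≥ 2/21.
Equivalently δ ≥ 2/(2+21) = 2/23.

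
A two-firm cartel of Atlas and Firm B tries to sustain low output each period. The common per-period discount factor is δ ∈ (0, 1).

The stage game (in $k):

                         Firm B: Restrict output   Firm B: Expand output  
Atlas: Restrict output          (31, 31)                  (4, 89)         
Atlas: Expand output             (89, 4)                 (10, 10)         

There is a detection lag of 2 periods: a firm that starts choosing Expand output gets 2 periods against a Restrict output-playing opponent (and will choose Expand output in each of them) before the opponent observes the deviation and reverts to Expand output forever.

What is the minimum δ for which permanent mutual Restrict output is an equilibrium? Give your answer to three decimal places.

A deviator earns 89 for 2 periods, then 10 forever; cooperating earns 31 forever. Multiplying the IC by (1−δ):
31 ≥ 89(1−δ^2) + 10δ^2, so 79·δ^2 ≥ 58 and δ^2 ≥ 58/79.
δ ≥ (58/79)^(1/2) ≈ 0.857.

0.857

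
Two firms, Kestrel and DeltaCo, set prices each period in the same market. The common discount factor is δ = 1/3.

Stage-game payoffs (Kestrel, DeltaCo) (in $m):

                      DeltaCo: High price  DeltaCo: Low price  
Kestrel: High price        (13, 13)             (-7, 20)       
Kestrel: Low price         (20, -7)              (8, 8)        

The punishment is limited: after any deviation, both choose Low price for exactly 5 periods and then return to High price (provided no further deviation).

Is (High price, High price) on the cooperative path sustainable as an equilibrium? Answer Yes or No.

IC: δ+…+δ^5 ≥ (20−13)/(13−8) = 7/5.
At δ = 1/3: partial sum = 0.4979 < 1.4000. Cooperation not sustainable.

No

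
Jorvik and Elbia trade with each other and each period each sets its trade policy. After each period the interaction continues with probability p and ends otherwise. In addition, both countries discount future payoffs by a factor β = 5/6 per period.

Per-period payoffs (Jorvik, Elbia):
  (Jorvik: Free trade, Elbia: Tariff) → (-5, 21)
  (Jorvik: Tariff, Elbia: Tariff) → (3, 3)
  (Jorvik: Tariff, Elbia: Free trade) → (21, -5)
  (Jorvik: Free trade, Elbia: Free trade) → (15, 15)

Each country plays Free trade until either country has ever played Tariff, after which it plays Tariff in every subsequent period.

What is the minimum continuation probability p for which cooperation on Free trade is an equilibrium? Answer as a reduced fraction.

Expected continuation weight on next period's payoff is β·p = 5/6·p, which plays the role of the discount factor.
Cooperation requires 5/6·p ≥ (21−15)/(21−3) = 1/3, hence p ≥ 2/5.

2/5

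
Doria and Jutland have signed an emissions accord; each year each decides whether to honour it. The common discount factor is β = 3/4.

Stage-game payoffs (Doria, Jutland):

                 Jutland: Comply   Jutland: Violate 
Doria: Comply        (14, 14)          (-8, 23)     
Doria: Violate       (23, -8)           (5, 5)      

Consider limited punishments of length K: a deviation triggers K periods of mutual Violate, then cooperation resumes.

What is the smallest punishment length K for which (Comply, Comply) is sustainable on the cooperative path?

2

Need Σ_{k=1}^{K} β^k ≥ (23−14)/(14−5) = 1.0000 at β = 3/4.
At K = 1 the sum is 0.7500 < 1.0000; at K = 2 it is 1.3125 ≥ 1.0000.
So the minimum punishment length is K = 2.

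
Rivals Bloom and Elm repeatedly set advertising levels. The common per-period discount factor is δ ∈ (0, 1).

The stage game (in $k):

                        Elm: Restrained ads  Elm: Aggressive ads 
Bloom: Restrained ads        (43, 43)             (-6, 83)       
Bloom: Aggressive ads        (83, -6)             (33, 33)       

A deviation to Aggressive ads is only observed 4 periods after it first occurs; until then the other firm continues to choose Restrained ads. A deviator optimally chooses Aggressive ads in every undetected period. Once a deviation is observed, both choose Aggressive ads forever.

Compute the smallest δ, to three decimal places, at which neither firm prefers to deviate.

0.946

Deviating for the 4 undetected periods gains 83−43 = 40 per period over cooperation, then loses 43−33 = 10 per period forever once punishment starts.
Gain: 40(1 + δ + … + δ^3); loss: 10·δ^4/(1−δ).
No profitable deviation ⇔ 40(1−δ^4) ≤ 10·δ^4, i.e. δ^4 ≥ 40/(40+10) = 4/5.
Hence δ ≥ (4/5)^(1/4) ≈ 0.946.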